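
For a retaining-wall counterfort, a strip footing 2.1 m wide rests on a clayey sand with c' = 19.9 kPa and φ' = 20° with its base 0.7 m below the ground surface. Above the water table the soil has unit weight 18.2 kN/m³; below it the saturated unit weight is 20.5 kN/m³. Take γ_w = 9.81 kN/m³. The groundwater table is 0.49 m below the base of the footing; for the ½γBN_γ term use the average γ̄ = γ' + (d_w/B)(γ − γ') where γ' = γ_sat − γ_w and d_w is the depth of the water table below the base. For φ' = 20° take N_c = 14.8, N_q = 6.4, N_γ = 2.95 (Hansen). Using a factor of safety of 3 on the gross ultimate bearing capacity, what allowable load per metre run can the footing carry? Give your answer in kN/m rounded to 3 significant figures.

q = γ·D_f = 18.2 × 0.7 = 12.74 kPa.
γ' = 10.69 kN/m³; averaging over the depth B below the base, γ̄ = γ' + (d_w/B)(γ − γ') = 12.442 kN/m³.
c·N_c = 19.9 × 14.8 = 294.52 kPa
q·N_q = 12.74 × 6.4 = 81.536 kPa
0.5·γ·B·N_γ = 0.5 × 12.442 × 2.1 × 2.95 = 38.54 kPa
q_ult = 294.52 + 81.536 + 38.54 = 414.6 kPa.
Gross allowable pressure q_all = 414.6 / 3 = 138.2 kPa.
Allowable wall load = q_all × B = 138.2 × 2.1 = 290.22 kN per metre run.

≈ 290 kN/m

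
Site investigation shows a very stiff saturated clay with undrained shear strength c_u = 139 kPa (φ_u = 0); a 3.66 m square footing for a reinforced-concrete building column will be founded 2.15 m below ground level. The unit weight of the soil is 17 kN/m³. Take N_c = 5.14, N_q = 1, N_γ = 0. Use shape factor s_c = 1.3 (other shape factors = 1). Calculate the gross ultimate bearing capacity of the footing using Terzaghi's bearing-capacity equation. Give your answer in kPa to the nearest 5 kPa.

q_ult ≈ 965 kPa

Overburden at base level: q = 17 × 2.15 = 36.55 kPa.
Cohesion term c·N_c·s_c = 139 × 5.14 × 1.3 = 928.8 kPa; surcharge term q·N_q = 36.55 × 1 = 36.55 kPa.
q_ult = 928.8 + 36.55 = 965.35 kPa.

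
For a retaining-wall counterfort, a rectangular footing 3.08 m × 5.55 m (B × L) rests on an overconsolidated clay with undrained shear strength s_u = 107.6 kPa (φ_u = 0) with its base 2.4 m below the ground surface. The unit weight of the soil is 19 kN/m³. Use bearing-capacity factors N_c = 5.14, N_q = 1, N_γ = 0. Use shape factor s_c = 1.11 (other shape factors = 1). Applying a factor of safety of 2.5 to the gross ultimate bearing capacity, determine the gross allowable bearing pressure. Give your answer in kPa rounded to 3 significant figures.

Effective surcharge at the founding depth q = γ·D_f = 19 × 2.4 = 45.6 kPa.
q_ult = c·N_c·s_c + q·N_q
     = 107.6 × 5.14 × 1.11 + 45.6 × 1
     = 613.9 + 45.6 = 659.5 kPa.
q_all = q_ult / FS = 659.5 / 2.5 = 263.8 kPa.

q_all ≈ 264 kPa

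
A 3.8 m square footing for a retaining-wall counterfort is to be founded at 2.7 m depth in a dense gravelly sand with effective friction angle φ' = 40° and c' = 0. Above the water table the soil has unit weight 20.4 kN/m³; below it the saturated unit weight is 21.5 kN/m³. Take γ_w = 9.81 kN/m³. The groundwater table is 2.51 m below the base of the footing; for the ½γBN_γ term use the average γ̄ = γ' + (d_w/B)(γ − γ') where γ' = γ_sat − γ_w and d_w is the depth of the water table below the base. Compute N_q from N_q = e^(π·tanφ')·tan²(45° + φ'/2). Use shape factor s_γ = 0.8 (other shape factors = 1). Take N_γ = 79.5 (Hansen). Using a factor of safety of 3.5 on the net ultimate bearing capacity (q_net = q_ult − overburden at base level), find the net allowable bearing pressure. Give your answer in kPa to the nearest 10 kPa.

N_q = e^(π·tan40°)·tan²(65°) = 64.2.
q = γ·D_f = 20.4 × 2.7 = 55.08 kPa.
γ' = 11.69 kN/m³; averaging over the depth B below the base, γ̄ = γ' + (d_w/B)(γ − γ') = 17.443 kN/m³.
q·N_q = 55.08 × 64.195 = 3535.9 kPa
0.5·γ·B·N_γ·s_γ = 0.5 × 17.443 × 3.8 × 79.5 × 0.8 = 2107.8 kPa
q_ult = 3535.9 + 2107.8 = 5643.7 kPa.
q_net = 5643.7 − 55.08 = 5588.6 kPa.
q_all(net) = 5588.6 / 3.5 = 1596.8 kPa.

q_all(net) ≈ 1600 kPa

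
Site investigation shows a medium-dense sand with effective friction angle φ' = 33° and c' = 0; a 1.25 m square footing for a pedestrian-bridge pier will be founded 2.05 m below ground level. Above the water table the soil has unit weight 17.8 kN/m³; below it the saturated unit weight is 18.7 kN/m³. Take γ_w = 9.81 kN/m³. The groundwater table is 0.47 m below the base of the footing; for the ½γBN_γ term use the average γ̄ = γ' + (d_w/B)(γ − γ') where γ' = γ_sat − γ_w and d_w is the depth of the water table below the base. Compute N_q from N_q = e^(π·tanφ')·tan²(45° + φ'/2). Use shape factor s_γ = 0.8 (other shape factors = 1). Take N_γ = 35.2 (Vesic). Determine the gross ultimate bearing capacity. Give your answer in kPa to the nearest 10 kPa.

tan33° = 0.6494, so N_q = e^(π×0.6494)·tan²(61.5°) = 7.692 × 3.392 = 26.09.
Effective surcharge at the founding depth q = γ·D_f = 17.8 × 2.05 = 36.49 kPa.
With d_w = 0.47 m < B, γ̄ = 8.89 + (0.47/1.25) × (17.8 − 8.89) = 12.24 kN/m³.
q_ult = q·N_q + 0.5·γ·B·N_γ·s_γ
     = 36.49 × 26.092 + 0.5 × 12.24 × 1.25 × 35.2 × 0.8
     = 952.1 + 215.43 = 1167.5 kPa.

q_ult ≈ 1170 kPa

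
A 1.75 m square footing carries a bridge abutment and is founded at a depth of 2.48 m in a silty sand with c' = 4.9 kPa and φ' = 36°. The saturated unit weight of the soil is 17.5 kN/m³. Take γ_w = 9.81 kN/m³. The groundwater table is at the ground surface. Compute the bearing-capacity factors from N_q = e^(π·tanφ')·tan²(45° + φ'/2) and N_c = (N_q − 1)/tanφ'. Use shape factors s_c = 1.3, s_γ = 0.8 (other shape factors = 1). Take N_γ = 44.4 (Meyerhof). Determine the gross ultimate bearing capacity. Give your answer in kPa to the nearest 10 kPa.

q_ult ≈ 1280 kPa

tan36° = 0.7265, so N_q = e^(π×0.7265)·tan²(63°) = 9.801 × 3.852 = 37.75.
N_c = (37.75 − 1)/tan36° = 50.59.
Water table at ground surface, so effective unit weight γ' = 17.5 − 9.81 = 7.69 kN/m³ is used throughout; overburden q = 7.69 × 2.48 = 19.071 kPa; the same γ' applies in the ½γBN_γ term.
Cohesion term c·N_c·s_c = 4.9 × 50.585 × 1.3 = 322.23 kPa; surcharge term q·N_q = 19.071 × 37.752 = 719.99 kPa; self-weight term 0.5·γ·B·N_γ·s_γ = 0.5 × 7.69 × 1.75 × 44.4 × 0.8 = 239.01 kPa.
q_ult = 322.23 + 719.99 + 239.01 = 1281.2 kPa.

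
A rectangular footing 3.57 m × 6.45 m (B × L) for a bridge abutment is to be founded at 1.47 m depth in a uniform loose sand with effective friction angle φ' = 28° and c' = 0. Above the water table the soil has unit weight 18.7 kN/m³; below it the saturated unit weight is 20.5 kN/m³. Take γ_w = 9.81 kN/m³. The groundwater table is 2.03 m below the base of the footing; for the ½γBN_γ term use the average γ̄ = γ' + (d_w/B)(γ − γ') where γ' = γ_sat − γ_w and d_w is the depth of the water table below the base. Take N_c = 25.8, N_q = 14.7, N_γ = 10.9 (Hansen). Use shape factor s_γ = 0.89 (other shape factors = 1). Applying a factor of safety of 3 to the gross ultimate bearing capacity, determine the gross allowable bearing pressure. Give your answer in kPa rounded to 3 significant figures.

Overburden at base level: q = 18.7 × 1.47 = 27.489 kPa.
The water table is 2.03 m below the base (< B = 3.57 m), so the ½γBN_γ term uses γ̄ = γ' + (d_w/B)(γ − γ') = 10.69 + (2.03/3.57)(18.7 − 10.69) = 15.245 kN/m³.
Surcharge term q·N_q = 27.489 × 14.7 = 404.09 kPa; self-weight term 0.5·γ·B·N_γ·s_γ = 0.5 × 15.245 × 3.57 × 10.9 × 0.89 = 263.98 kPa.
q_ult = 404.09 + 263.98 = 668.07 kPa.
q_all = q_ult / FS = 668.07 / 3 = 222.69 kPa.

q_all ≈ 223 kPa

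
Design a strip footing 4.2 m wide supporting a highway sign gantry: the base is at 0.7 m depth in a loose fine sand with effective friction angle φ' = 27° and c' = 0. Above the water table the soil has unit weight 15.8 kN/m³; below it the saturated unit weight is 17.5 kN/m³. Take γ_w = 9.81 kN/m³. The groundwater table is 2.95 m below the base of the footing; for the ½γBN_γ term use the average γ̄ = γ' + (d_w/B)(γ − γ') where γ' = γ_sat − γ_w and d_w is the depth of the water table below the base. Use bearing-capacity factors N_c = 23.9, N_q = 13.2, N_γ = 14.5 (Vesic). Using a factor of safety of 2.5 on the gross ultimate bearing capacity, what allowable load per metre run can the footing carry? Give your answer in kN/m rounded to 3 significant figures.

≈ 930 kN/m

Overburden at base level: q = 15.8 × 0.7 = 11.06 kPa.
The water table is 2.95 m below the base (< B = 4.2 m), so the ½γBN_γ term uses γ̄ = γ' + (d_w/B)(γ − γ') = 7.69 + (2.95/4.2)(15.8 − 7.69) = 13.386 kN/m³.
Surcharge term q·N_q = 11.06 × 13.2 = 145.99 kPa; self-weight term 0.5·γ·B·N_γ = 0.5 × 13.386 × 4.2 × 14.5 = 407.61 kPa.
q_ult = 145.99 + 407.61 = 553.61 kPa.
Gross allowable pressure q_all = 553.61 / 2.5 = 221.44 kPa.
Allowable wall load = q_all × B = 221.44 × 4.2 = 930.06 kN per metre run.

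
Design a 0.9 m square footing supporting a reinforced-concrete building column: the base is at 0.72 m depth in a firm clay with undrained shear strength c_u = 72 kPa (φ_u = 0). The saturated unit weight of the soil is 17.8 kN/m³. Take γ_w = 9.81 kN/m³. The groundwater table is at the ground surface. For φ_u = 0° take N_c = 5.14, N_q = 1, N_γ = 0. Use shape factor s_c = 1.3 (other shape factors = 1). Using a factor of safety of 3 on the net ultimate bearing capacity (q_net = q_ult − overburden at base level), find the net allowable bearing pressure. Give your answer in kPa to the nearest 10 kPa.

q_all(net) ≈ 160 kPa

With the water table at the surface the whole profile is submerged: γ' = 17.8 − 9.81 = 7.99 kN/m³, so q = γ'·D_f = 5.7528 kPa.
q_ult = c·N_c·s_c + q·N_q
     = 72 × 5.14 × 1.3 + 5.7528 × 1
     = 481.1 + 5.7528 = 486.86 kPa.
q_net = 486.86 − 5.7528 = 481.1 kPa.
q_all(net) = 481.1 / 3 = 160.37 kPa.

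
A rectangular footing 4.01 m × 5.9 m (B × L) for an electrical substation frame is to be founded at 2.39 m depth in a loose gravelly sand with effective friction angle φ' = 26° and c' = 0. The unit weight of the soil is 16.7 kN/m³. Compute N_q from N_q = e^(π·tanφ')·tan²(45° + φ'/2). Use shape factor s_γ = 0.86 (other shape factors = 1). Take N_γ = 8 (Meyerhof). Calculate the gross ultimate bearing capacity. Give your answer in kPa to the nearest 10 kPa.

q_ult ≈ 700 kPa

tan26° = 0.4877, so N_q = e^(π×0.4877)·tan²(58°) = 4.629 × 2.561 = 11.85.
q = γ·D_f = 16.7 × 2.39 = 39.913 kPa.
q·N_q = 39.913 × 11.854 = 473.14 kPa
0.5·γ·B·N_γ·s_γ = 0.5 × 16.7 × 4.01 × 8 × 0.86 = 230.37 kPa
q_ult = 473.14 + 230.37 = 703.5 kPa.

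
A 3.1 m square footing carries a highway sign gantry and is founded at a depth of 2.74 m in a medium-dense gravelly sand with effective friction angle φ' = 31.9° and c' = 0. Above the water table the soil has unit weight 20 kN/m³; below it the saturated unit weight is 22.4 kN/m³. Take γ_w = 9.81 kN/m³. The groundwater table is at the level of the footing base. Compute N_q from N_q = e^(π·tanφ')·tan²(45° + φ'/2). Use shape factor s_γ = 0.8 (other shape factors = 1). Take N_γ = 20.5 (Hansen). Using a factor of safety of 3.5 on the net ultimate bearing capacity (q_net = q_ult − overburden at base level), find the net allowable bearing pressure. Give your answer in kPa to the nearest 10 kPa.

q_all(net) ≈ 430 kPa

N_q = e^(π·tan31.9°)·tan²(60.95°) = 22.91.
Overburden at base level: q = 20 × 2.74 = 54.8 kPa.
Below the base the soil is submerged, so the ½γBN_γ term uses γ' = 22.4 − 9.81 = 12.59 kN/m³.
Surcharge term q·N_q = 54.8 × 22.907 = 1255.3 kPa; self-weight term 0.5·γ·B·N_γ·s_γ = 0.5 × 12.59 × 3.1 × 20.5 × 0.8 = 320.04 kPa.
q_ult = 1255.3 + 320.04 = 1575.3 kPa.
q_net = 1575.3 − 54.8 = 1520.5 kPa.
q_all(net) = 1520.5 / 3.5 = 434.43 kPa.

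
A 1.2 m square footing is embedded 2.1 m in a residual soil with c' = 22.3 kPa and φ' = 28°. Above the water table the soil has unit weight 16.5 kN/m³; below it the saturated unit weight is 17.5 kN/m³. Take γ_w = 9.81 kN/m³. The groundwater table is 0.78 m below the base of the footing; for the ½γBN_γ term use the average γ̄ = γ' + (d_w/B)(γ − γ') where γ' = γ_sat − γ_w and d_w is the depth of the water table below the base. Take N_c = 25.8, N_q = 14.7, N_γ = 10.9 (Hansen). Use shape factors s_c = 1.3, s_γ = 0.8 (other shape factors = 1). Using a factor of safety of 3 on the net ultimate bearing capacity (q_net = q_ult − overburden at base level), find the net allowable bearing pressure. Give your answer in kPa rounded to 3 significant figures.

q_all(net) ≈ 431 kPa

Effective surcharge at the founding depth q = γ·D_f = 16.5 × 2.1 = 34.65 kPa.
With d_w = 0.78 m < B, γ̄ = 7.69 + (0.78/1.2) × (16.5 − 7.69) = 13.416 kN/m³.
q_ult = c·N_c·s_c + q·N_q + 0.5·γ·B·N_γ·s_γ
     = 22.3 × 25.8 × 1.3 + 34.65 × 14.7 + 0.5 × 13.416 × 1.2 × 10.9 × 0.8
     = 747.94 + 509.35 + 70.195 = 1327.5 kPa.
q_net = 1327.5 − 34.65 = 1292.8 kPa.
q_all(net) = 1292.8 / 3 = 430.95 kPa.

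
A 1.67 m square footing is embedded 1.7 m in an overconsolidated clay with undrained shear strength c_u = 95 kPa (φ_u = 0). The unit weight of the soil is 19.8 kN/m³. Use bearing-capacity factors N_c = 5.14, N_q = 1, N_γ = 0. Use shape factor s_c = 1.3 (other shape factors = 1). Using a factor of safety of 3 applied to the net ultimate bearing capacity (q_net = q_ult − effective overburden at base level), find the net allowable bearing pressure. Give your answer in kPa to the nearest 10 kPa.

q = γ·D_f = 19.8 × 1.7 = 33.66 kPa.
c·N_c·s_c = 95 × 5.14 × 1.3 = 634.79 kPa
q·N_q = 33.66 × 1 = 33.66 kPa
q_ult = 634.79 + 33.66 = 668.45 kPa.
Net ultimate: q_net = 668.45 − 33.66 = 634.79 kPa.
q_all(net) = 634.79 / 3 = 211.6 kPa.

q_all(net) ≈ 210 kPa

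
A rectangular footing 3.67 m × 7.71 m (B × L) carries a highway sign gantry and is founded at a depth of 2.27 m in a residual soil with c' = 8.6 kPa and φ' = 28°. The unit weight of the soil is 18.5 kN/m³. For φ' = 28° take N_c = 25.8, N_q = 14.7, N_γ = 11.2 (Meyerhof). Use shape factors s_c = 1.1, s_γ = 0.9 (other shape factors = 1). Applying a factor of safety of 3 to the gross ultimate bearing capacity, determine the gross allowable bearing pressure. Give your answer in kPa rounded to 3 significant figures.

Overburden at base level: q = 18.5 × 2.27 = 41.995 kPa.
Cohesion term c·N_c·s_c = 8.6 × 25.8 × 1.1 = 244.07 kPa; surcharge term q·N_q = 41.995 × 14.7 = 617.33 kPa; self-weight term 0.5·γ·B·N_γ·s_γ = 0.5 × 18.5 × 3.67 × 11.2 × 0.9 = 342.19 kPa.
q_ult = 244.07 + 617.33 + 342.19 = 1203.6 kPa.
q_all = q_ult / FS = 1203.6 / 3 = 401.2 kPa.

q_all ≈ 401 kPa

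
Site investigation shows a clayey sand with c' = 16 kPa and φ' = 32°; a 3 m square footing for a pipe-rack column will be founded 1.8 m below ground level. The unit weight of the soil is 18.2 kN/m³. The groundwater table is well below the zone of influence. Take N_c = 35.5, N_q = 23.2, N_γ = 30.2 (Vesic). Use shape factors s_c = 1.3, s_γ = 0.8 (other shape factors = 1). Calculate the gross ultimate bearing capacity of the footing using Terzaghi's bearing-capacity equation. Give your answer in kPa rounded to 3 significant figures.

q_ult ≈ 2160 kPa

q = γ·D_f = 18.2 × 1.8 = 32.76 kPa.
c·N_c·s_c = 16 × 35.5 × 1.3 = 738.4 kPa
q·N_q = 32.76 × 23.2 = 760.03 kPa
0.5·γ·B·N_γ·s_γ = 0.5 × 18.2 × 3 × 30.2 × 0.8 = 659.57 kPa
q_ult = 738.4 + 760.03 + 659.57 = 2158 kPa.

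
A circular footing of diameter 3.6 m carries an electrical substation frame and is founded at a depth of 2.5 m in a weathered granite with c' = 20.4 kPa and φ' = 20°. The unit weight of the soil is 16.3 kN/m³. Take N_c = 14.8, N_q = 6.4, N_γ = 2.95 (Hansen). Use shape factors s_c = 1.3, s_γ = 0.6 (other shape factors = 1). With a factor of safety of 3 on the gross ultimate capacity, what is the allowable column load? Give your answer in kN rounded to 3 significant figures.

Overburden at base level: q = 16.3 × 2.5 = 40.75 kPa.
Cohesion term c·N_c·s_c = 20.4 × 14.8 × 1.3 = 392.5 kPa; surcharge term q·N_q = 40.75 × 6.4 = 260.8 kPa; self-weight term 0.5·γ·B·N_γ·s_γ = 0.5 × 16.3 × 3.6 × 2.95 × 0.6 = 51.932 kPa.
q_ult = 392.5 + 260.8 + 51.932 = 705.23 kPa.
Gross allowable pressure q_all = 705.23 / 3 = 235.08 kPa.
Footing area = 10.1788 m², so allowable column load = 235.08 × 10.1788 = 2392.8 kN.

P_all ≈ 2390 kN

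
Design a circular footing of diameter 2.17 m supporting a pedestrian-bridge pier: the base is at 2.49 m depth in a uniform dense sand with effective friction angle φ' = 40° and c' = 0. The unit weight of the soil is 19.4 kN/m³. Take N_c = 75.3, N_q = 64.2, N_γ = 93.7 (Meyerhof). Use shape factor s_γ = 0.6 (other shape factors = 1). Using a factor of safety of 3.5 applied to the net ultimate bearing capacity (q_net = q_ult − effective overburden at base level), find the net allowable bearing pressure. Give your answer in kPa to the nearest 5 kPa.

q_all(net) ≈ 1210 kPa

Effective surcharge at the founding depth q = γ·D_f = 19.4 × 2.49 = 48.306 kPa.
q_ult = q·N_q + 0.5·γ·B·N_γ·s_γ
     = 48.306 × 64.2 + 0.5 × 19.4 × 2.17 × 93.7 × 0.6
     = 3101.2 + 1183.4 = 4284.6 kPa.
Net ultimate: q_net = 4284.6 − 48.306 = 4236.3 kPa.
q_all(net) = 4236.3 / 3.5 = 1210.4 kPa.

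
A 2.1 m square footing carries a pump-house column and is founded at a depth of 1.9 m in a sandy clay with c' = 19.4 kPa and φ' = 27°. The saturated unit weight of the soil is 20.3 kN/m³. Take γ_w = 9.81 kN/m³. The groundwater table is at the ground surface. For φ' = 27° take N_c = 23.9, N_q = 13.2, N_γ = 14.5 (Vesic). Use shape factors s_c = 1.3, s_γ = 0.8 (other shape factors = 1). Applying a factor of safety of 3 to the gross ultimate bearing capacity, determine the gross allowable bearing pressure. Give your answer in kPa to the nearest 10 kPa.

γ' = 20.3 − 9.81 = 10.49 kN/m³ (submerged throughout). q = 10.49 × 1.9 = 19.931 kPa; the same γ' applies in the ½γBN_γ term.
c·N_c·s_c = 19.4 × 23.9 × 1.3 = 602.76 kPa
q·N_q = 19.931 × 13.2 = 263.09 kPa
0.5·γ·B·N_γ·s_γ = 0.5 × 10.49 × 2.1 × 14.5 × 0.8 = 127.77 kPa
q_ult = 602.76 + 263.09 + 127.77 = 993.62 kPa.
q_all = q_ult / FS = 993.62 / 3 = 331.21 kPa.

q_all ≈ 330 kPa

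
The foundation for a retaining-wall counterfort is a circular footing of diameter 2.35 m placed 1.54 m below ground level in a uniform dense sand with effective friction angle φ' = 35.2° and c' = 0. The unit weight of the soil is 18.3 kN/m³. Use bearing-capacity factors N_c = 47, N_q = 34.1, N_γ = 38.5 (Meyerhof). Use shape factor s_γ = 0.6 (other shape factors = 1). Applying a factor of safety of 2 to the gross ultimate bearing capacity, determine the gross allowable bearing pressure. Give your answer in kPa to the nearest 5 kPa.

q = γ·D_f = 18.3 × 1.54 = 28.182 kPa.
q·N_q = 28.182 × 34.1 = 961.01 kPa
0.5·γ·B·N_γ·s_γ = 0.5 × 18.3 × 2.35 × 38.5 × 0.6 = 496.71 kPa
q_ult = 961.01 + 496.71 = 1457.7 kPa.
q_all = q_ult / FS = 1457.7 / 2 = 728.86 kPa.

q_all ≈ 730 kPa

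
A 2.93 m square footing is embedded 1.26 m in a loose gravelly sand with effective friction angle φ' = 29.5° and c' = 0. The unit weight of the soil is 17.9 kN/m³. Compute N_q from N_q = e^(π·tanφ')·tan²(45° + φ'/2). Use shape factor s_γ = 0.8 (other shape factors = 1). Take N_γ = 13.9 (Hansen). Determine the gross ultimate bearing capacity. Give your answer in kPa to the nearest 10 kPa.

q_ult ≈ 680 kPa

tan29.5° = 0.5658, so N_q = e^(π×0.5658)·tan²(59.75°) = 5.915 × 2.94 = 17.39.
Effective surcharge at the founding depth q = γ·D_f = 17.9 × 1.26 = 22.554 kPa.
q_ult = q·N_q + 0.5·γ·B·N_γ·s_γ
     = 22.554 × 17.391 + 0.5 × 17.9 × 2.93 × 13.9 × 0.8
     = 392.23 + 291.61 = 683.84 kPa.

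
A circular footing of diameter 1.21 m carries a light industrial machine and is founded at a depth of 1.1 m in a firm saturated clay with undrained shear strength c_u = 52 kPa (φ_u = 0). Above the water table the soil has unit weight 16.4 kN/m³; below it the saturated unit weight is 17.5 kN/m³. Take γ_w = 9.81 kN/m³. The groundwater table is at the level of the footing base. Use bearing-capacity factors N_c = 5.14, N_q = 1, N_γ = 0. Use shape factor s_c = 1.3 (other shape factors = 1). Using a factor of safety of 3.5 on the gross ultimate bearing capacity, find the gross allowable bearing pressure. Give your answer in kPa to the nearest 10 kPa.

Overburden at base level: q = 16.4 × 1.1 = 18.04 kPa.
Cohesion term c·N_c·s_c = 52 × 5.14 × 1.3 = 347.46 kPa; surcharge term q·N_q = 18.04 × 1 = 18.04 kPa.
q_ult = 347.46 + 18.04 = 365.5 kPa.
q_all = 365.5 / 3.5 = 104.43 kPa.

q_all ≈ 100 kPa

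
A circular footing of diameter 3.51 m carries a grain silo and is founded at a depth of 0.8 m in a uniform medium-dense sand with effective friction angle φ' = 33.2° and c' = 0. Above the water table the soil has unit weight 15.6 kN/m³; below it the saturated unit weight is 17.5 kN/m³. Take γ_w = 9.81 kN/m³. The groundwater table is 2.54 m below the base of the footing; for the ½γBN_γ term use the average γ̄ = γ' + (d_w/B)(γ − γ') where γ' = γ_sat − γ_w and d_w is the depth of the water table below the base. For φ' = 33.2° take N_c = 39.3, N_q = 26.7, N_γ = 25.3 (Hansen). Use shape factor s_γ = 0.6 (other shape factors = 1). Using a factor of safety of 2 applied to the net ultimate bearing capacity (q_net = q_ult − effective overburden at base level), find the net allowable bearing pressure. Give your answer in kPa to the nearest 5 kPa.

q_all(net) ≈ 340 kPa

Overburden at base level: q = 15.6 × 0.8 = 12.48 kPa.
The water table is 2.54 m below the base (< B = 3.51 m), so the ½γBN_γ term uses γ̄ = γ' + (d_w/B)(γ − γ') = 7.69 + (2.54/3.51)(15.6 − 7.69) = 13.414 kN/m³.
Surcharge term q·N_q = 12.48 × 26.7 = 333.22 kPa; self-weight term 0.5·γ·B·N_γ·s_γ = 0.5 × 13.414 × 3.51 × 25.3 × 0.6 = 357.36 kPa.
q_ult = 333.22 + 357.36 = 690.58 kPa.
Net ultimate: q_net = 690.58 − 12.48 = 678.1 kPa.
q_all(net) = 678.1 / 2 = 339.05 kPa.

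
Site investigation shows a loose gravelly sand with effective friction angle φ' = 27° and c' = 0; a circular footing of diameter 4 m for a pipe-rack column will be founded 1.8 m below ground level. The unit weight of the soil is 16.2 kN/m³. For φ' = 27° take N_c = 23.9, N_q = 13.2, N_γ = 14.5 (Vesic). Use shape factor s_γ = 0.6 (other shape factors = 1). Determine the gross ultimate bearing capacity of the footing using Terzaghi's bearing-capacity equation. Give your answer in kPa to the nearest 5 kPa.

q_ult ≈ 665 kPa

Effective surcharge at the founding depth q = γ·D_f = 16.2 × 1.8 = 29.16 kPa.
q_ult = q·N_q + 0.5·γ·B·N_γ·s_γ
     = 29.16 × 13.2 + 0.5 × 16.2 × 4 × 14.5 × 0.6
     = 384.91 + 281.88 = 666.79 kPa.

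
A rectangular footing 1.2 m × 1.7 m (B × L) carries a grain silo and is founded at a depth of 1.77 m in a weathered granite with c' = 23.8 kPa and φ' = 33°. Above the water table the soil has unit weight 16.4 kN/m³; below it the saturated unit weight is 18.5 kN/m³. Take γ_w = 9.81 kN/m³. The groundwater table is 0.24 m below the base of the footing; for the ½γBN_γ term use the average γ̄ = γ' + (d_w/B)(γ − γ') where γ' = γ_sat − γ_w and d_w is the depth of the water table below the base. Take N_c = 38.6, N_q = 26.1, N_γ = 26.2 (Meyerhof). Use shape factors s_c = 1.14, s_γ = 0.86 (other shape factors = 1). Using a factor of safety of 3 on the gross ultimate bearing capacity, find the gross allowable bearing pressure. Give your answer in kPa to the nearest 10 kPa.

Effective surcharge at the founding depth q = γ·D_f = 16.4 × 1.77 = 29.028 kPa.
With d_w = 0.24 m < B, γ̄ = 8.69 + (0.24/1.2) × (16.4 − 8.69) = 10.232 kN/m³.
q_ult = c·N_c·s_c + q·N_q + 0.5·γ·B·N_γ·s_γ
     = 23.8 × 38.6 × 1.14 + 29.028 × 26.1 + 0.5 × 10.232 × 1.2 × 26.2 × 0.86
     = 1047.3 + 757.63 + 138.33 = 1943.3 kPa.
q_all = 1943.3 / 3 = 647.75 kPa.

q_all ≈ 650 kPa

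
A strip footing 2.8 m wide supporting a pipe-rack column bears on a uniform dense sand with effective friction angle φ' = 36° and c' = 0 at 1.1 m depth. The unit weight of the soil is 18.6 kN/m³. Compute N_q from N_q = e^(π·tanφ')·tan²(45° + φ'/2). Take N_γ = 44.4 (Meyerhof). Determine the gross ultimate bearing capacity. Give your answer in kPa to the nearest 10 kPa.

q_ult ≈ 1930 kPa

tan36° = 0.7265, so N_q = e^(π×0.7265)·tan²(63°) = 9.801 × 3.852 = 37.75.
q = γ·D_f = 18.6 × 1.1 = 20.46 kPa.
q·N_q = 20.46 × 37.752 = 772.42 kPa
0.5·γ·B·N_γ = 0.5 × 18.6 × 2.8 × 44.4 = 1156.2 kPa
q_ult = 772.42 + 1156.2 = 1928.6 kPa.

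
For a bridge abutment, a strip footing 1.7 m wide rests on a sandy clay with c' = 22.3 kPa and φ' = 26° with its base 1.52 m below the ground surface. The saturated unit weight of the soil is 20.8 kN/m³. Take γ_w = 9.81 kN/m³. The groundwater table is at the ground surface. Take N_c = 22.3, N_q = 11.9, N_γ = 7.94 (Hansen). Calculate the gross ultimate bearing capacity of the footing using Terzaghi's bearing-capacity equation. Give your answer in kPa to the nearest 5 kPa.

Water table at ground surface, so effective unit weight γ' = 20.8 − 9.81 = 10.99 kN/m³ is used throughout; overburden q = 10.99 × 1.52 = 16.705 kPa; the same γ' applies in the ½γBN_γ term.
Cohesion term c·N_c = 22.3 × 22.3 = 497.29 kPa; surcharge term q·N_q = 16.705 × 11.9 = 198.79 kPa; self-weight term 0.5·γ·B·N_γ = 0.5 × 10.99 × 1.7 × 7.94 = 74.172 kPa.
q_ult = 497.29 + 198.79 + 74.172 = 770.25 kPa.

q_ult ≈ 770 kPa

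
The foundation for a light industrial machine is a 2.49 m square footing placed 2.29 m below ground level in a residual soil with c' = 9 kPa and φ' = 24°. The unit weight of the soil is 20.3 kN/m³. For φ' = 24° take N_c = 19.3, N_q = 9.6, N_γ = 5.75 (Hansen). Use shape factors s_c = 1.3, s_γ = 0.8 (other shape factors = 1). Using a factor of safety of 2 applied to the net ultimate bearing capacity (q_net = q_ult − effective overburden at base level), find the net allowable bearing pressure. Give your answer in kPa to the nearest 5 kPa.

q = γ·D_f = 20.3 × 2.29 = 46.487 kPa.
c·N_c·s_c = 9 × 19.3 × 1.3 = 225.81 kPa
q·N_q = 46.487 × 9.6 = 446.28 kPa
0.5·γ·B·N_γ·s_γ = 0.5 × 20.3 × 2.49 × 5.75 × 0.8 = 116.26 kPa
q_ult = 225.81 + 446.28 + 116.26 = 788.34 kPa.
Net ultimate: q_net = 788.34 − 46.487 = 741.86 kPa.
q_all(net) = 741.86 / 2 = 370.93 kPa.

q_all(net) ≈ 370 kPa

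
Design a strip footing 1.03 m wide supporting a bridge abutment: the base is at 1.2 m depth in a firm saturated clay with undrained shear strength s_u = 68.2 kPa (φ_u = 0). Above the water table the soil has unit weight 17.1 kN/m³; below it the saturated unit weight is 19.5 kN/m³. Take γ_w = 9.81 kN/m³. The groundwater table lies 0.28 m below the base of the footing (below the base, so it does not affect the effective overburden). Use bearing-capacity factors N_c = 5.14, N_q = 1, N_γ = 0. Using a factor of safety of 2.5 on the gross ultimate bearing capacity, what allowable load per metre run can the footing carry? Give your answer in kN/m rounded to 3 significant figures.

≈ 153 kN/m

q = γ·D_f = 17.1 × 1.2 = 20.52 kPa.
c·N_c = 68.2 × 5.14 = 350.55 kPa
q·N_q = 20.52 × 1 = 20.52 kPa
q_ult = 350.55 + 20.52 = 371.07 kPa.
Gross allowable pressure q_all = 371.07 / 2.5 = 148.43 kPa.
Allowable wall load = q_all × B = 148.43 × 1.03 = 152.88 kN per metre run.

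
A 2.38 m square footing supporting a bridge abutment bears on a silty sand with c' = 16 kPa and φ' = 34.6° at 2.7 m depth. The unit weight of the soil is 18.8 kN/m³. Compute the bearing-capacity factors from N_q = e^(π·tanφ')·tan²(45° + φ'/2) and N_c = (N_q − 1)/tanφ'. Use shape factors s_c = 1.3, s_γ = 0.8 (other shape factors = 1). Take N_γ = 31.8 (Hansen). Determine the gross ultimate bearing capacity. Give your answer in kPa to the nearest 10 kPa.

q_ult ≈ 3100 kPa

tan34.6° = 0.6899, so N_q = e^(π×0.6899)·tan²(62.3°) = 8.734 × 3.628 = 31.69.
N_c = (31.69 − 1)/tan34.6° = 44.48.
Overburden at base level: q = 18.8 × 2.7 = 50.76 kPa.
Cohesion term c·N_c·s_c = 16 × 44.483 × 1.3 = 925.26 kPa; surcharge term q·N_q = 50.76 × 31.687 = 1608.4 kPa; self-weight term 0.5·γ·B·N_γ·s_γ = 0.5 × 18.8 × 2.38 × 31.8 × 0.8 = 569.14 kPa.
q_ult = 925.26 + 1608.4 + 569.14 = 3102.8 kPa.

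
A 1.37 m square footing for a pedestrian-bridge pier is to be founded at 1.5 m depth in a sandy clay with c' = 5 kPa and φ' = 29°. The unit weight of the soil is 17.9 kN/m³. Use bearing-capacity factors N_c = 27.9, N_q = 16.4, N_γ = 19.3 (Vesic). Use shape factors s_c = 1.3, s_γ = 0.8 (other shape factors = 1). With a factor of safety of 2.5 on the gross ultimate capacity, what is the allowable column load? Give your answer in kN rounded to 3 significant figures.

Overburden at base level: q = 17.9 × 1.5 = 26.85 kPa.
Cohesion term c·N_c·s_c = 5 × 27.9 × 1.3 = 181.35 kPa; surcharge term q·N_q = 26.85 × 16.4 = 440.34 kPa; self-weight term 0.5·γ·B·N_γ·s_γ = 0.5 × 17.9 × 1.37 × 19.3 × 0.8 = 189.32 kPa.
q_ult = 181.35 + 440.34 + 189.32 = 811.01 kPa.
Gross allowable pressure q_all = 811.01 / 2.5 = 324.4 kPa.
Footing area = 1.8769 m², so allowable column load = 324.4 × 1.8769 = 608.87 kN.

P_all ≈ 609 kN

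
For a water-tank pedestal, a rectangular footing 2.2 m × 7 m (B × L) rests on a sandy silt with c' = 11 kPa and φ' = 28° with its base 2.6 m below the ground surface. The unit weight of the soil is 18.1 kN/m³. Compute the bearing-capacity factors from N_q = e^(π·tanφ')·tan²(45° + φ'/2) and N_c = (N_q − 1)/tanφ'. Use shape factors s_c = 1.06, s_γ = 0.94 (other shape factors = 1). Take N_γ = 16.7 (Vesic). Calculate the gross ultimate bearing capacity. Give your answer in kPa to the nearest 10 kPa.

tan28° = 0.5317, so N_q = e^(π×0.5317)·tan²(59°) = 5.314 × 2.77 = 14.72.
N_c = (14.72 − 1)/tan28° = 25.8.
Overburden at base level: q = 18.1 × 2.6 = 47.06 kPa.
Cohesion term c·N_c·s_c = 11 × 25.803 × 1.06 = 300.87 kPa; surcharge term q·N_q = 47.06 × 14.72 = 692.72 kPa; self-weight term 0.5·γ·B·N_γ·s_γ = 0.5 × 18.1 × 2.2 × 16.7 × 0.94 = 312.55 kPa.
q_ult = 300.87 + 692.72 + 312.55 = 1306.1 kPa.

q_ult ≈ 1310 kPa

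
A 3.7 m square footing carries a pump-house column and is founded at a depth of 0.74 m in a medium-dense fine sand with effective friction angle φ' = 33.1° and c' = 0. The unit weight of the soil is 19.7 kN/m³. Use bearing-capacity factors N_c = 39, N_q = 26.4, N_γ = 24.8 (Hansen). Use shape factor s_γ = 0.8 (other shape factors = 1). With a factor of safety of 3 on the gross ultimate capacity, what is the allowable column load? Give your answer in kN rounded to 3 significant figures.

P_all ≈ 5060 kN

Effective surcharge at the founding depth q = γ·D_f = 19.7 × 0.74 = 14.578 kPa.
q_ult = q·N_q + 0.5·γ·B·N_γ·s_γ
     = 14.578 × 26.4 + 0.5 × 19.7 × 3.7 × 24.8 × 0.8
     = 384.86 + 723.07 = 1107.9 kPa.
Gross allowable pressure q_all = 1107.9 / 3 = 369.31 kPa.
Footing area = 13.69 m², so allowable column load = 369.31 × 13.69 = 5055.8 kN.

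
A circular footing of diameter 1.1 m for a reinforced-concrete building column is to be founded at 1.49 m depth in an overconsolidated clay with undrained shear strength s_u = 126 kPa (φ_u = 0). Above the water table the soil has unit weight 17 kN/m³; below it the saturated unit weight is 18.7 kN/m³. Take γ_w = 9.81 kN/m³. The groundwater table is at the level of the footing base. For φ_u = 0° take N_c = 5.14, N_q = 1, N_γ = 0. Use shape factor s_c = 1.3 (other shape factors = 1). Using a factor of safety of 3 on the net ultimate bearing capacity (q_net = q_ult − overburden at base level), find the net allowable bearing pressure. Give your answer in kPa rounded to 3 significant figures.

q = γ·D_f = 17 × 1.49 = 25.33 kPa.
c·N_c·s_c = 126 × 5.14 × 1.3 = 841.93 kPa
q·N_q = 25.33 × 1 = 25.33 kPa
q_ult = 841.93 + 25.33 = 867.26 kPa.
q_net = 867.26 − 25.33 = 841.93 kPa.
q_all(net) = 841.93 / 3 = 280.64 kPa.

q_all(net) ≈ 281 kPa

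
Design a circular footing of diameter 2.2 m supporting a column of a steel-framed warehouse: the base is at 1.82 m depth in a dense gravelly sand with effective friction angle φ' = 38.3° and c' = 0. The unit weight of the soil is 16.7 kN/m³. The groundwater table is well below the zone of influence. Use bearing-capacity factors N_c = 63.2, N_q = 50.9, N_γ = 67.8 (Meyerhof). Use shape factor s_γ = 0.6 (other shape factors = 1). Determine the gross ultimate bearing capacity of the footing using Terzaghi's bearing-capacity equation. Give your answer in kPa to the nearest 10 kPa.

q_ult ≈ 2290 kPa

Effective surcharge at the founding depth q = γ·D_f = 16.7 × 1.82 = 30.394 kPa.
q_ult = q·N_q + 0.5·γ·B·N_γ·s_γ
     = 30.394 × 50.9 + 0.5 × 16.7 × 2.2 × 67.8 × 0.6
     = 1547.1 + 747.29 = 2294.3 kPa.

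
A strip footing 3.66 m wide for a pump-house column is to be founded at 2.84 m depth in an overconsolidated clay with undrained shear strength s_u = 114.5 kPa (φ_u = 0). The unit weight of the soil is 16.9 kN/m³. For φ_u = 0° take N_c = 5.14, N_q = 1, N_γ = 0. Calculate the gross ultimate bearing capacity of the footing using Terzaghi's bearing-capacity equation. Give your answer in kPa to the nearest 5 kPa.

q_ult ≈ 635 kPa

q = γ·D_f = 16.9 × 2.84 = 47.996 kPa.
c·N_c = 114.5 × 5.14 = 588.53 kPa
q·N_q = 47.996 × 1 = 47.996 kPa
q_ult = 588.53 + 47.996 = 636.53 kPa.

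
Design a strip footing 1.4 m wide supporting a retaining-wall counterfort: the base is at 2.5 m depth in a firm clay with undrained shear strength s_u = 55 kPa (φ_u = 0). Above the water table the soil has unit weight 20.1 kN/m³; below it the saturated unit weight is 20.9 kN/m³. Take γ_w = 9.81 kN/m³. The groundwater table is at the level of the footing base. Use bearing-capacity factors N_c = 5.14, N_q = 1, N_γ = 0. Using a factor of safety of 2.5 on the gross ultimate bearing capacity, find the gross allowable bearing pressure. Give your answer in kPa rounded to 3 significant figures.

Overburden at base level: q = 20.1 × 2.5 = 50.25 kPa.
Cohesion term c·N_c = 55 × 5.14 = 282.7 kPa; surcharge term q·N_q = 50.25 × 1 = 50.25 kPa.
q_ult = 282.7 + 50.25 = 332.95 kPa.
q_all = 332.95 / 2.5 = 133.18 kPa.

q_all ≈ 133 kPa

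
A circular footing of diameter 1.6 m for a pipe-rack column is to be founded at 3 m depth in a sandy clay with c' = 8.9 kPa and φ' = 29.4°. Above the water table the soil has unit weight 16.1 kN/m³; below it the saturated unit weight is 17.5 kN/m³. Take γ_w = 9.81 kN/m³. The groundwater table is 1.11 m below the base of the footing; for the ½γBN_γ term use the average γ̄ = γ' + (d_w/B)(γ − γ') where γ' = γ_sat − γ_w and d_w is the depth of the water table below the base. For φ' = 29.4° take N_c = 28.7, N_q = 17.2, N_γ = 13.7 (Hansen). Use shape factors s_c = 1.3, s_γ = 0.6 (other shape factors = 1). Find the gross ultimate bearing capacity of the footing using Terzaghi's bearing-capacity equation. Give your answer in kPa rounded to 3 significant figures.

q = γ·D_f = 16.1 × 3 = 48.3 kPa.
γ' = 7.69 kN/m³; averaging over the depth B below the base, γ̄ = γ' + (d_w/B)(γ − γ') = 13.524 kN/m³.
c·N_c·s_c = 8.9 × 28.7 × 1.3 = 332.06 kPa
q·N_q = 48.3 × 17.2 = 830.76 kPa
0.5·γ·B·N_γ·s_γ = 0.5 × 13.524 × 1.6 × 13.7 × 0.6 = 88.937 kPa
q_ult = 332.06 + 830.76 + 88.937 = 1251.8 kPa.

q_ult ≈ 1250 kPa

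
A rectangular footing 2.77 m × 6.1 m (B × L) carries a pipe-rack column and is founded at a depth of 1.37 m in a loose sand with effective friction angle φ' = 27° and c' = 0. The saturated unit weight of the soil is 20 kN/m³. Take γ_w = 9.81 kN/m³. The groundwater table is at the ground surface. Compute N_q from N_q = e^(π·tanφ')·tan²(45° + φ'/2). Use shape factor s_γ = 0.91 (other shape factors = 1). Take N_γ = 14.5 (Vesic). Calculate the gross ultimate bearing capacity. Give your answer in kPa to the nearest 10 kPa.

q_ult ≈ 370 kPa

tan27° = 0.5095, so N_q = e^(π×0.5095)·tan²(58.5°) = 4.957 × 2.663 = 13.2.
Water table at ground surface, so effective unit weight γ' = 20 − 9.81 = 10.19 kN/m³ is used throughout; overburden q = 10.19 × 1.37 = 13.96 kPa; the same γ' applies in the ½γBN_γ term.
Surcharge term q·N_q = 13.96 × 13.199 = 184.26 kPa; self-weight term 0.5·γ·B·N_γ·s_γ = 0.5 × 10.19 × 2.77 × 14.5 × 0.91 = 186.22 kPa.
q_ult = 184.26 + 186.22 = 370.49 kPa.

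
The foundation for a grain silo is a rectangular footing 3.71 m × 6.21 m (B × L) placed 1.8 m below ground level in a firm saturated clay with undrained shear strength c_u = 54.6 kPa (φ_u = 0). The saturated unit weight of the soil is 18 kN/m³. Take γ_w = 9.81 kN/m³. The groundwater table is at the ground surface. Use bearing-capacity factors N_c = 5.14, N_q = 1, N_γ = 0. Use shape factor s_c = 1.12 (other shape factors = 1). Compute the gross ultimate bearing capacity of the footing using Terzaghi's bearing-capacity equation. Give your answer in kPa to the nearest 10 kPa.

γ' = 18 − 9.81 = 8.19 kN/m³ (submerged throughout). q = 8.19 × 1.8 = 14.742 kPa.
c·N_c·s_c = 54.6 × 5.14 × 1.12 = 314.32 kPa
q·N_q = 14.742 × 1 = 14.742 kPa
q_ult = 314.32 + 14.742 = 329.06 kPa.

q_ult ≈ 330 kPa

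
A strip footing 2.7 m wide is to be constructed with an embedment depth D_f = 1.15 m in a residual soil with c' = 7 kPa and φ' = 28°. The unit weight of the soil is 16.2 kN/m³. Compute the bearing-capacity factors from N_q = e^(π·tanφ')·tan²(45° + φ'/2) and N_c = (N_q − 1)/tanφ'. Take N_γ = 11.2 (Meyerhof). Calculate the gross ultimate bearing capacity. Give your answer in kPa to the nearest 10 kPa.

q_ult ≈ 700 kPa

tan28° = 0.5317, so N_q = e^(π×0.5317)·tan²(59°) = 5.314 × 2.77 = 14.72.
N_c = (14.72 − 1)/tan28° = 25.8.
Overburden at base level: q = 16.2 × 1.15 = 18.63 kPa.
Cohesion term c·N_c = 7 × 25.803 = 180.62 kPa; surcharge term q·N_q = 18.63 × 14.72 = 274.23 kPa; self-weight term 0.5·γ·B·N_γ = 0.5 × 16.2 × 2.7 × 11.2 = 244.94 kPa.
q_ult = 180.62 + 274.23 + 244.94 = 699.8 kPa.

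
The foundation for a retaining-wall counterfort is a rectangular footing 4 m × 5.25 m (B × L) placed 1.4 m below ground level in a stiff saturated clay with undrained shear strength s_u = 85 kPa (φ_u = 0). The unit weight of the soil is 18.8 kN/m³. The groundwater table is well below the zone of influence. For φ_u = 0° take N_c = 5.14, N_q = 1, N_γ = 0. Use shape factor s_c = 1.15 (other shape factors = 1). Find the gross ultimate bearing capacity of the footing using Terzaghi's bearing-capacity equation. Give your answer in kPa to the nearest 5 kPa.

q = γ·D_f = 18.8 × 1.4 = 26.32 kPa.
c·N_c·s_c = 85 × 5.14 × 1.15 = 502.43 kPa
q·N_q = 26.32 × 1 = 26.32 kPa
q_ult = 502.43 + 26.32 = 528.75 kPa.

q_ult ≈ 530 kPa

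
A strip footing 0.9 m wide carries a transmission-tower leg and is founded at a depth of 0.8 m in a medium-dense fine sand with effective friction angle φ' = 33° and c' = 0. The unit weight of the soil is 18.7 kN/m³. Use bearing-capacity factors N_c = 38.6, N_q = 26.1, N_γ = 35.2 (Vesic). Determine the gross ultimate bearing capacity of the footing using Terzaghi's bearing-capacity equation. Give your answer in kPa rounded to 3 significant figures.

Overburden at base level: q = 18.7 × 0.8 = 14.96 kPa.
Surcharge term q·N_q = 14.96 × 26.1 = 390.46 kPa; self-weight term 0.5·γ·B·N_γ = 0.5 × 18.7 × 0.9 × 35.2 = 296.21 kPa.
q_ult = 390.46 + 296.21 = 686.66 kPa.

q_ult ≈ 687 kPa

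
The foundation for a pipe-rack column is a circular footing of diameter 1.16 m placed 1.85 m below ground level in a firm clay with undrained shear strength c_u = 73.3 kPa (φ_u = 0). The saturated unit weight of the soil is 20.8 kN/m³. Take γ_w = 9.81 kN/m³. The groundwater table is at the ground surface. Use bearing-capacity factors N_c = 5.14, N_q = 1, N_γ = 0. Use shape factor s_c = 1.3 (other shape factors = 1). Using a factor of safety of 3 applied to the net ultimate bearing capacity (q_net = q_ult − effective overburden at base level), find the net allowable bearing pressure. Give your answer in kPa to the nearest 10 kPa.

With the water table at the surface the whole profile is submerged: γ' = 20.8 − 9.81 = 10.99 kN/m³, so q = γ'·D_f = 20.332 kPa.
q_ult = c·N_c·s_c + q·N_q
     = 73.3 × 5.14 × 1.3 + 20.332 × 1
     = 489.79 + 20.332 = 510.12 kPa.
Net ultimate: q_net = 510.12 − 20.332 = 489.79 kPa.
q_all(net) = 489.79 / 3 = 163.26 kPa.

q_all(net) ≈ 160 kPa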